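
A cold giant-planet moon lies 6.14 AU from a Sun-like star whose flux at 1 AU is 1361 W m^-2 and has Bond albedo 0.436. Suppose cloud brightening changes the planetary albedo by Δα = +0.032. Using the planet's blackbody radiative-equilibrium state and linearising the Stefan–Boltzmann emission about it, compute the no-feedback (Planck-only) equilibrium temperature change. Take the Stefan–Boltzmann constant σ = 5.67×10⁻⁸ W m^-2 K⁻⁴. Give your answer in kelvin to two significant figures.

Irradiance scales as 1/d², so S = 1361 W m^-2 × (1/6.14)² = 36.10 W m^-2.
Reference equilibrium: T_e = [S(1−α)/(4σ)]^(1/4) = 97.34 K.
TOA radiative forcing: ΔF = −S·Δα/4 = −36.10·(+0.032)/4 = -0.2888 W m^-2.
The Planck feedback parameter is 4σT_e³ = 0.2092 W m^-2/K.
ΔT₀ = ΔF/λ_P = -0.2888/0.2092 = -1.38 K.

-1.4 K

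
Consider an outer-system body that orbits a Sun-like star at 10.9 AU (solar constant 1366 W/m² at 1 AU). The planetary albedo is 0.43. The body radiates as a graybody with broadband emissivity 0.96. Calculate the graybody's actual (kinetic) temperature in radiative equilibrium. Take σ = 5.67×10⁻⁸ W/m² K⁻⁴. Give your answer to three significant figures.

74.1 K

Irradiance scales as 1/d², so S = 1366 W/m² × (1/10.9)² = 11.50 W/m².
The planet absorbs (1−α)S over its disc πR² and re-emits over 4πR², so the mean absorbed flux is (1−0.43)·11.50/4 = 1.638 W/m².
Equating to εσT⁴ with ε = 0.96: T = (1.638/0.96σ)^(1/4) = 74.07 K.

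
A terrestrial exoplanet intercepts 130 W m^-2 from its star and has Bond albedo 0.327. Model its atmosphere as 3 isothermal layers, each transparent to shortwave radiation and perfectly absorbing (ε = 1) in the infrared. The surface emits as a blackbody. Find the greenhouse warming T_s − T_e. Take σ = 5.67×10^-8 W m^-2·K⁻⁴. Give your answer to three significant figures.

58.1 K

OLR = S(1−α)/4 = 21.87 W m^-2; the top layer radiates at T_e = 140.1 K.
Surface: T_s = (4)^¼·T_e = 198.2 K.
Warming: T_s − T_e = 58.05 K.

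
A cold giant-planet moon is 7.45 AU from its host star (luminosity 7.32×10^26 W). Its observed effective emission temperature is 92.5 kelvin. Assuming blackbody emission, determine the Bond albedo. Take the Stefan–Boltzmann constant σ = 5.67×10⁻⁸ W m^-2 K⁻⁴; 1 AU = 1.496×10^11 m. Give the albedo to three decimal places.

0.646

d = 7.45 × 1.496×10^11 m = 1.115×10^12 m.
Flux at the orbit: S = L/(4πd²) = 7.32×10^26/(4π·(1.11×10^12)²) = 46.89 W m^-2.
Rearranging the radiative balance, α = 1 − 4σT⁴/S.
σT⁴ = 4.151 W m^-2, so 4σT⁴ = 16.60 W m^-2.
1−α = 16.60/46.89 = 0.3541, so α = 0.6459.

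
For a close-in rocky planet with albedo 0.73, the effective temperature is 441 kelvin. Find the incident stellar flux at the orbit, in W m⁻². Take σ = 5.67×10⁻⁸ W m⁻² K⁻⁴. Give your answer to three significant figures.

From S(1−α)/4 = σT⁴: S = 4σT⁴/(1−α).
The emitted flux is σT⁴ = 2145 W m⁻².
S = 4·2145/0.27 = 31770 W m⁻².

31800 W m⁻²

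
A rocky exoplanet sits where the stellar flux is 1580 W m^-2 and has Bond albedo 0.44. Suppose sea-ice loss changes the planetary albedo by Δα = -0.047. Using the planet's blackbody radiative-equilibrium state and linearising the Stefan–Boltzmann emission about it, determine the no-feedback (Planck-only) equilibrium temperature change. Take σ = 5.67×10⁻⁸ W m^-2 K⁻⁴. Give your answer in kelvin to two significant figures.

5.2 K

Unperturbed T_e = [1580·(1−0.44)/(4σ)]^¼ = 249.9 K.
TOA radiative forcing: ΔF = −S·Δα/4 = −1580·(-0.047)/4 = 18.57 W m^-2.
The Planck feedback parameter is 4σT_e³ = 3.540 W m^-2/K.
So ΔT₀ = 18.57/3.540 = 5.24 K.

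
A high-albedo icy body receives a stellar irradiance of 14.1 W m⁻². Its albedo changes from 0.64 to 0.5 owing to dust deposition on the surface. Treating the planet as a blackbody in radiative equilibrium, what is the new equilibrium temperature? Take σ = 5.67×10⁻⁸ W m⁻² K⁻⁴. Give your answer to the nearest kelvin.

New equilibrium: T₂ = [(1−0.5)·14.10/(4σ)]^(1/4) = 74.67 K.

75 K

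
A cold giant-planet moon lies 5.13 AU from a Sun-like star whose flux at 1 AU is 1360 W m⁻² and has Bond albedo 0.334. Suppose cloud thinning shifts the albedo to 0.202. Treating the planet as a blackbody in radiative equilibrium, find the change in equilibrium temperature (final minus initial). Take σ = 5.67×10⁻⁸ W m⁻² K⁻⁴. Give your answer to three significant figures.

5.13 kelvin

By the inverse-square law, S = 1360/5.13² = 51.68 W m⁻².
Initial: T₁ = [S(1−0.334)/(4σ)]^(1/4) = 111.0 K.
After:  T₂ = [51.68·0.798/(4σ)]^(1/4) = 116.1 K.
Change: 116.1 − 111.0 = 5.132 K.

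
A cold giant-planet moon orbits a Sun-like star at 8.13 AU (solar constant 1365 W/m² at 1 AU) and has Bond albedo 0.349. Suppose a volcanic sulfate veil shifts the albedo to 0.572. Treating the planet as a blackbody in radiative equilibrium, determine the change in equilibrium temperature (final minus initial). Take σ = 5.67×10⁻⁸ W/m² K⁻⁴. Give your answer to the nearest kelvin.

-9 K

By the inverse-square law, S = 1365/8.13² = 20.65 W/m².
With α = 0.349, T₁ = 87.74 K.
After:  T₂ = [20.65·0.428/(4σ)]^(1/4) = 79.01 K.
ΔT = T₂ − T₁ = -8.734 K.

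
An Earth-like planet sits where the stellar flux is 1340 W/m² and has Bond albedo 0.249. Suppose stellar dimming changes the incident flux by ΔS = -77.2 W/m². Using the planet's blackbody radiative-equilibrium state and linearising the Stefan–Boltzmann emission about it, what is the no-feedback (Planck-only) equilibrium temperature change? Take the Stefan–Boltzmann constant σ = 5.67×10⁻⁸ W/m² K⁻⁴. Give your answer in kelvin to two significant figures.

The baseline emission temperature is T_e = 258.1 K.
Only a fraction (1−α) is absorbed and it's spread over 4πR², so ΔF = (1−α)ΔS/4 = -14.49 W/m².
Linearising σT⁴ gives d(σT⁴)/dT = 4σT_e³ = 3.899 W/m² per K.
So ΔT₀ = -14.49/3.899 = -3.72 K.

-3.7 kelvin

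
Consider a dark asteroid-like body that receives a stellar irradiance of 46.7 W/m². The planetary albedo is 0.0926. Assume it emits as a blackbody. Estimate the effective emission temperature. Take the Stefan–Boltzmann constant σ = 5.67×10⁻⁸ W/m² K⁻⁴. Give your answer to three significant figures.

Averaging over the sphere, the absorbed flux is S(1−α)/4 = 10.59 W/m².
Set σT⁴ = 10.59 → T = (10.59/σ)^(1/4) = 116.9 K.

117 K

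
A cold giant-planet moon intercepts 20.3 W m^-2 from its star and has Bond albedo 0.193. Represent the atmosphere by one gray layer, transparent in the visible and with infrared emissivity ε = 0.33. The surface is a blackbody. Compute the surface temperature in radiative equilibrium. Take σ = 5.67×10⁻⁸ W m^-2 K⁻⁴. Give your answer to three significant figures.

At the top of the atmosphere, σT_e⁴ = S(1−α)/4 = 4.096 W m^-2, giving T_e = 92.19 K.
For a single slab of emissivity ε, T_s⁴ = 2T_e⁴/(2−ε); thus T_s = 92.19·(1.198)^(1/4) = 96.44 K.

96.4 K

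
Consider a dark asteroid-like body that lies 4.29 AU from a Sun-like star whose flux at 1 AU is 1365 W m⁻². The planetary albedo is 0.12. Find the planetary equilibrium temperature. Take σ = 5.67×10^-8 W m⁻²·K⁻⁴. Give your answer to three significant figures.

Flux at the orbit: S = 1365/(4.29)² = 74.17 W m⁻².
Absorbed flux (global mean): S(1−α)/4 = 74.17·0.88/4 = 16.32 W m⁻².
Set σT⁴ = 16.32 → T = (16.32/σ)^(1/4) = 130.2 K.

130 K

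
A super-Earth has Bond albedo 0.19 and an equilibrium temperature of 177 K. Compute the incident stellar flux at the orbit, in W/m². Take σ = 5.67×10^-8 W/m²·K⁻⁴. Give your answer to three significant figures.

275 W/m²

From S(1−α)/4 = σT⁴: S = 4σT⁴/(1−α).
The emitted flux is σT⁴ = 55.65 W/m².
S = 4·55.65/0.81 = 274.8 W/m².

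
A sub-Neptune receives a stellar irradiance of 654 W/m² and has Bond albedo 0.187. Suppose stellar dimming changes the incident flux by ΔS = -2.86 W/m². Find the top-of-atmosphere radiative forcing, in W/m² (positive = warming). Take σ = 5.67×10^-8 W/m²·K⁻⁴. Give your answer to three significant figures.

-0.581 W/m²

TOA radiative forcing: ΔF = (1−α)ΔS/4 = 0.813·(-2.86)/4 = -0.5813 W/m².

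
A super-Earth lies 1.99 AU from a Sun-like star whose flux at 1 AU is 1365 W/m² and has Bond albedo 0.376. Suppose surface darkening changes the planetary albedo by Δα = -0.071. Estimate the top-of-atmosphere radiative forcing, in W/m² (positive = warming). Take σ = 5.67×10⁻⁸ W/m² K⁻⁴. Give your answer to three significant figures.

Irradiance scales as 1/d², so S = 1365 W/m² × (1/1.99)² = 344.7 W/m².
TOA radiative forcing: ΔF = −S·Δα/4 = −344.7·(-0.071)/4 = 6.118 W/m².

6.12 W/m²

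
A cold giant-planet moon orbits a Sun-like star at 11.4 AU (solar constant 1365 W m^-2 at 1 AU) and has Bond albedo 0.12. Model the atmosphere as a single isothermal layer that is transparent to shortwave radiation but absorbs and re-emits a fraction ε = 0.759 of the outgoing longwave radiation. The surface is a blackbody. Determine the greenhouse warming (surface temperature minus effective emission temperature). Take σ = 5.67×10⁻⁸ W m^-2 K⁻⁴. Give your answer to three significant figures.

10.1 K

Irradiance scales as 1/d², so S = 1365 W m^-2 × (1/11.4)² = 10.50 W m^-2.
The planet radiates to space at T_e = [S(1−α)/(4σ)]^(1/4) = 79.90 K.
The surface balance (absorbed SW + ε·downward IR = σT_s⁴) with T_a⁴ = T_s⁴/2 reduces to T_s = T_e·[2/(2−ε)]^¼ = 90.02 K.
The atmosphere warms the surface by 10.12 K.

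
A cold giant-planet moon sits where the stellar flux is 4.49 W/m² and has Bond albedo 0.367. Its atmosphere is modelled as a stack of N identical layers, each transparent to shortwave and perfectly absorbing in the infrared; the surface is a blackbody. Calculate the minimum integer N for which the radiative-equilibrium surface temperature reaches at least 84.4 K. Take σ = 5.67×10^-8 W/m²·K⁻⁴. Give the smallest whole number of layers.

4

OLR = S(1−α)/4 = 0.7105 W/m²; the top layer radiates at T_e = 59.50 K.
Since T_s⁴ = (N+1)T_e⁴, we need N ≥ (T_s/T_e)⁴ − 1 = 3.049.
Rounding up, N = 4.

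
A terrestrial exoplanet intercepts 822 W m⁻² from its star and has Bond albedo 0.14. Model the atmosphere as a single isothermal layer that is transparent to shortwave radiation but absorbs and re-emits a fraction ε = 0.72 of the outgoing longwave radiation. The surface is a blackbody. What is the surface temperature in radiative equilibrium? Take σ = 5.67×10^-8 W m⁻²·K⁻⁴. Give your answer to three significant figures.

Effective emission temperature (TOA balance): σT_e⁴ = S(1−α)/4 = 176.7 W m⁻² → T_e = 236.3 K.
For a single slab of emissivity ε, T_s⁴ = 2T_e⁴/(2−ε); thus T_s = 236.3·(1.562)^(1/4) = 264.2 K.

264 K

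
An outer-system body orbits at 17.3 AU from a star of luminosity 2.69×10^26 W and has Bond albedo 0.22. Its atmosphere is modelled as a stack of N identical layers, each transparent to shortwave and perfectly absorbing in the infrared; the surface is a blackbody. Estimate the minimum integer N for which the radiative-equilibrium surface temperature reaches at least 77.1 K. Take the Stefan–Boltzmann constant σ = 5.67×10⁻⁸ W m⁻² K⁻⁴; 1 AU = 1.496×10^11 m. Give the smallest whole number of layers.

3

Orbital distance: d = 17.3 AU = 2.588×10^12 m.
S = L/(4πd²) = 3.196 W m⁻².
Top-of-atmosphere balance: σT_e⁴ = S(1−α)/4 = 0.6232 W m⁻² → T_e = 57.58 K.
Need (N+1)T_e⁴ ≥ T_s⁴, i.e. N+1 ≥ (77.1/57.58)⁴ = 3.215.
So N ≥ 2.215; the smallest integer is N = 3.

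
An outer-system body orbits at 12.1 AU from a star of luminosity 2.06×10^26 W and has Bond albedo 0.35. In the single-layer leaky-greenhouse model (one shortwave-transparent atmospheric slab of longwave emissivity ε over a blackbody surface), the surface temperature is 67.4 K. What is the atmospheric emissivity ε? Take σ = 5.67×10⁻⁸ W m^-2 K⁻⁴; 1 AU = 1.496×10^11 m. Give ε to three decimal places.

Orbital distance: d = 12.1 AU = 1.810×10^12 m.
Flux at the orbit: S = L/(4πd²) = 2.06×10^26/(4π·(1.81×10^12)²) = 5.003 W m^-2.
Effective temperature: T_e = [S(1−α)/(4σ)]^(1/4) = 61.54 K.
Since (2−ε)/2 = (T_e/T_s)⁴ = 0.6948, ε = 0.6104.

0.610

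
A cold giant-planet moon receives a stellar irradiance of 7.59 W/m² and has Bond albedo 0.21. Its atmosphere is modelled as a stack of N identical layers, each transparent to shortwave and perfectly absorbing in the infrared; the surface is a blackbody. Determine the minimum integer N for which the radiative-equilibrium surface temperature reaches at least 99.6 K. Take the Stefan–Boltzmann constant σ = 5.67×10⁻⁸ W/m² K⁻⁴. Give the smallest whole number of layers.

Top-of-atmosphere balance: σT_e⁴ = S(1−α)/4 = 1.499 W/m² → T_e = 71.71 K.
Need (N+1)T_e⁴ ≥ T_s⁴, i.e. N+1 ≥ (99.6/71.71)⁴ = 3.722.
Rounding up, N = 3.

3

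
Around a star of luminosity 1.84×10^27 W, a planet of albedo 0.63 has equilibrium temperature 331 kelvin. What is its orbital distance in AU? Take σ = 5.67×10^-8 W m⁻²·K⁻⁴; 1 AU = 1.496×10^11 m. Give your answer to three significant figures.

The flux needed for this T is 4σT⁴/(1−0.63) = 7358 W m⁻².
Then d = [L/(4πS)]^(1/2) = 1.411×10^11 m, i.e. 0.9430 AU.

0.943 AU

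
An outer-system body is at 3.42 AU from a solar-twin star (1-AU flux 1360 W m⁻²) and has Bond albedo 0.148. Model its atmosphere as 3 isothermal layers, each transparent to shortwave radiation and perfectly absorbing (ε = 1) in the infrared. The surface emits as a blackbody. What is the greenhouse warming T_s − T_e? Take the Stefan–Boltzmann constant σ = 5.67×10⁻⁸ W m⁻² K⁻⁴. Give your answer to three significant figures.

Flux at the orbit: S = 1360/(3.42)² = 116.3 W m⁻².
OLR = S(1−α)/4 = 24.77 W m⁻²; the top layer radiates at T_e = 144.6 K.
T_s = (N+1)^(1/4)·T_e = 204.4 K.
Warming: T_s − T_e = 59.88 K.

59.9 K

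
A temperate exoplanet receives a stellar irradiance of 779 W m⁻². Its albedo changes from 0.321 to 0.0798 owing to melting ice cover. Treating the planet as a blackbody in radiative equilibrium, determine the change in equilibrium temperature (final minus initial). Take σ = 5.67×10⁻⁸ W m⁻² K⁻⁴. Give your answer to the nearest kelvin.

With α = 0.321, T₁ = 219.8 K.
Final:   T₂ = [S(1−0.0798)/(4σ)]^(1/4) = 237.1 K.
Change: 237.1 − 219.8 = 17.35 K.

17 K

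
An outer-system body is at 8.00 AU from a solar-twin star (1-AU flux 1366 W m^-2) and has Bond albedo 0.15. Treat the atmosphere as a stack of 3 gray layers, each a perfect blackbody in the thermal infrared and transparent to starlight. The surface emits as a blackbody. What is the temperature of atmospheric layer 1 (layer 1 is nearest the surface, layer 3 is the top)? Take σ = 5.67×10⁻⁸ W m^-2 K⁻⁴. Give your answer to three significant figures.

Irradiance scales as 1/d², so S = 1366 W m^-2 × (1/8.00)² = 21.34 W m^-2.
The effective emission temperature is T_e = [S(1−α)/(4σ)]^¼ = 94.57 K.
The net upward flux σT_e⁴ is constant between every pair of levels, so T_k⁴ = (N+1−k)T_e⁴.
T_1 = (3)^(1/4)·94.57 = 124.5 K.

124 K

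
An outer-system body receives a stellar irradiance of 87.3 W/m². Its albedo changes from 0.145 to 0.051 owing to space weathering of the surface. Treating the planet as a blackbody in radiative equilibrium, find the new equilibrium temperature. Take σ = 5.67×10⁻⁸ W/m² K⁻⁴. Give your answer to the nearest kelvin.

New equilibrium: T₂ = [(1−0.051)·87.30/(4σ)]^(1/4) = 138.2 K.

138 kelvin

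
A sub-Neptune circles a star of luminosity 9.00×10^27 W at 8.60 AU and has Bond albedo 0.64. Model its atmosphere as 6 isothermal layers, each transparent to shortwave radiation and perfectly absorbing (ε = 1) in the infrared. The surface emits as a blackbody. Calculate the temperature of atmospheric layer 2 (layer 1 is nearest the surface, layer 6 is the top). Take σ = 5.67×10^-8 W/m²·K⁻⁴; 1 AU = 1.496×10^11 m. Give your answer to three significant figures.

d = 8.60 × 1.496×10^11 m = 1.287×10^12 m.
S = L/(4πd²) = 432.7 W/m².
The effective emission temperature is T_e = [S(1−α)/(4σ)]^¼ = 161.9 K.
In the N-layer model, layer k (counted from the surface) has T_k = (N+1−k)^(1/4)·T_e.
With k = 2: T_2 = (6+1−2)^¼·161.9 K = 242.1 K.

242 K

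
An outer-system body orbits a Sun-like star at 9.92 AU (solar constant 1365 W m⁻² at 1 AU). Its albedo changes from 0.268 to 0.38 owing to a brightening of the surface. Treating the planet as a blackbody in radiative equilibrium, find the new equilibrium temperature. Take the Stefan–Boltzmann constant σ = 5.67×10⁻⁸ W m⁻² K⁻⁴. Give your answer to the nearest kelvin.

78 K

By the inverse-square law, S = 1365/9.92² = 13.87 W m⁻².
New equilibrium: T₂ = [(1−0.38)·13.87/(4σ)]^(1/4) = 78.47 K.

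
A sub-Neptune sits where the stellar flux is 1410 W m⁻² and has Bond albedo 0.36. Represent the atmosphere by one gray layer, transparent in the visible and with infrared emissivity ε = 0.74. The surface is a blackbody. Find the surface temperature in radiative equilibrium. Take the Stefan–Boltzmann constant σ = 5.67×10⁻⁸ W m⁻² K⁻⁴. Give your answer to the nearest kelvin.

282 K

At the top of the atmosphere, σT_e⁴ = S(1−α)/4 = 225.6 W m⁻², giving T_e = 251.2 K.
The surface balance (absorbed SW + ε·downward IR = σT_s⁴) with T_a⁴ = T_s⁴/2 reduces to T_s = T_e·[2/(2−ε)]^¼ = 281.9 K.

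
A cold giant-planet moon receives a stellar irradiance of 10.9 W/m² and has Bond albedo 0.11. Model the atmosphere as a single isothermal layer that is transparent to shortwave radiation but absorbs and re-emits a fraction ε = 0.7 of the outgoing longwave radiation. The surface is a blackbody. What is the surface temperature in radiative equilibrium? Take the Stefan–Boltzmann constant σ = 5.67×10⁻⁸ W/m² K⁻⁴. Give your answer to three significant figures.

The planet radiates to space at T_e = [S(1−α)/(4σ)]^(1/4) = 80.87 K.
Surface balance with a leaky layer gives σT_s⁴ = σT_e⁴·2/(2−ε), so T_s = T_e·[2/(2−0.7)]^(1/4) = 90.07 K.

90.1 kelvin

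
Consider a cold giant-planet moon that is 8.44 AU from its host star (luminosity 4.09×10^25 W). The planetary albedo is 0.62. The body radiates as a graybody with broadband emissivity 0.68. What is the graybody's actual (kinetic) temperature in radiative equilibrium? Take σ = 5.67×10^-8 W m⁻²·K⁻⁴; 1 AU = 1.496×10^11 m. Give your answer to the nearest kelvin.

Orbital distance: d = 8.44 AU = 1.263×10^12 m.
S = L/(4πd²) = 2.042 W m⁻².
Averaging over the sphere, the absorbed flux is S(1−α)/4 = 0.1939 W m⁻².
Equating to εσT⁴ with ε = 0.68: T = (0.1939/0.68σ)^(1/4) = 47.36 K.

47 K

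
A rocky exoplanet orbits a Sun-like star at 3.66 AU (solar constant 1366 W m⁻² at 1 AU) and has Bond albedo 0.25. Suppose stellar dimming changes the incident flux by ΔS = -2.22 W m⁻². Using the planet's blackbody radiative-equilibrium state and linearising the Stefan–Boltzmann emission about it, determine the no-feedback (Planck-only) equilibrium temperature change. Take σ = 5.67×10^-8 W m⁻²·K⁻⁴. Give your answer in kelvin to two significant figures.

-0.74 K

Irradiance scales as 1/d², so S = 1366 W m⁻² × (1/3.66)² = 102.0 W m⁻².
Reference equilibrium: T_e = [S(1−α)/(4σ)]^(1/4) = 135.5 K.
Only a fraction (1−α) is absorbed and it's spread over 4πR², so ΔF = (1−α)ΔS/4 = -0.4163 W m⁻².
Linearising σT⁴ gives d(σT⁴)/dT = 4σT_e³ = 0.5644 W m⁻² per K.
So ΔT₀ = -0.4163/0.5644 = -0.738 K.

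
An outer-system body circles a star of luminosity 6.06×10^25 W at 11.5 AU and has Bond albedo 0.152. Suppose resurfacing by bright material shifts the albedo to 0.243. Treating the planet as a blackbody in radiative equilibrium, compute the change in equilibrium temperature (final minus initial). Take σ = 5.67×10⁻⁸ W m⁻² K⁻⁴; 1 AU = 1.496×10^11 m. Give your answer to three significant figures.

d = 11.5 × 1.496×10^11 m = 1.720×10^12 m.
S = L/(4πd²) = 1.629 W m⁻².
Initial: T₁ = [S(1−0.152)/(4σ)]^(1/4) = 49.68 K.
After:  T₂ = [1.629·0.757/(4σ)]^(1/4) = 48.29 K.
ΔT = T₂ − T₁ = -1.390 K.

-1.39 kelvin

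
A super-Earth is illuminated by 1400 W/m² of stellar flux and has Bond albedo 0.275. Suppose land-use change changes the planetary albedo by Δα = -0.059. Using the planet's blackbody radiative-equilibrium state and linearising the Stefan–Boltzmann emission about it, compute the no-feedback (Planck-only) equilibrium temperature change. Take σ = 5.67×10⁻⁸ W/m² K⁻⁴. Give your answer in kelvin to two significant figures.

The baseline emission temperature is T_e = 258.6 K.
The change in absorbed flux is Δ[S(1−α)/4] = −SΔα/4 = 20.65 W/m².
Planck response: λ_P = 4σT_e³ = 4·5.67×10⁻⁸·(258.6)³ = 3.924 W/m²/K.
Hence the no-feedback warming is ΔF/(4σT_e³) = 5.26 K.

5.3 kelvin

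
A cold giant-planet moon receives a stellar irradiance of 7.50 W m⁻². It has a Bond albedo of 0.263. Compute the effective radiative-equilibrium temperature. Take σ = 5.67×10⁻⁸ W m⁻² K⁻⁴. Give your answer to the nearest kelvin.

Absorbed flux (global mean): S(1−α)/4 = 7.500·0.737/4 = 1.382 W m⁻².
In equilibrium σT⁴ equals this, so T = 70.26 K.

70 K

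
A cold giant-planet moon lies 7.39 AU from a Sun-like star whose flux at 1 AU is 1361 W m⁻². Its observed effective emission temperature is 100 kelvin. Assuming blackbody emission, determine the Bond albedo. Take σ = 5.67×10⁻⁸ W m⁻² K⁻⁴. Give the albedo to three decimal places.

0.090

Irradiance scales as 1/d², so S = 1361 W m⁻² × (1/7.39)² = 24.92 W m⁻².
From σT⁴ = S(1−α)/4 we invert for α: 1−α = 4σT⁴/S.
4σT⁴ = 4·5.67×10⁻⁸·(100)⁴ = 22.68 W m⁻².
Hence α = 1 − 22.68/24.92 = 0.0899.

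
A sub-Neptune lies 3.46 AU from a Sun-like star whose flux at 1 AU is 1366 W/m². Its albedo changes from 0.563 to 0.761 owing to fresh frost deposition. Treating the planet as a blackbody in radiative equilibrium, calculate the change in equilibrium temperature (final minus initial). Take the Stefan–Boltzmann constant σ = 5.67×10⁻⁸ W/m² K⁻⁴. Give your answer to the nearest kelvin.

-17 kelvin

By the inverse-square law, S = 1366/3.46² = 114.1 W/m².
With α = 0.563, T₁ = 121.8 K.
Final:   T₂ = [S(1−0.761)/(4σ)]^(1/4) = 104.7 K.
ΔT = T₂ − T₁ = -17.05 K.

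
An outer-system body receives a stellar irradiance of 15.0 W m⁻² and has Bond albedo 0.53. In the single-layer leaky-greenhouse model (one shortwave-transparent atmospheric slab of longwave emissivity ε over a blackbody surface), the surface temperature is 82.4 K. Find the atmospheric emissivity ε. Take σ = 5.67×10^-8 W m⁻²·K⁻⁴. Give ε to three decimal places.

First, T_e = [15.00·(1−0.53)/(4σ)]^(1/4) = 74.67 K.
Inverting T_s⁴ = 2T_e⁴/(2−ε): (T_e/T_s)⁴ = 0.6743, so ε = 2(1 − 0.6743) = 0.6514.

0.651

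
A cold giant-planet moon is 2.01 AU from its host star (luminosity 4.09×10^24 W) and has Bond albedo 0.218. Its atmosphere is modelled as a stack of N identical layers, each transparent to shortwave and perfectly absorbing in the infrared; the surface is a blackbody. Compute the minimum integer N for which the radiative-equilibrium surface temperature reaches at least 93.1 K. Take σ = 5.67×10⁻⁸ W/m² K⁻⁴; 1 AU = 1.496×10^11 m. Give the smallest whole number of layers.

Orbital distance: d = 2.01 AU = 3.007×10^11 m.
Spreading L over a sphere of radius d: S = 4.09×10^24/(4π·3.01×10^11²) = 3.600 W/m².
The effective emission temperature is T_e = [S(1−α)/(4σ)]^¼ = 59.35 K.
Since T_s⁴ = (N+1)T_e⁴, we need N ≥ (T_s/T_e)⁴ − 1 = 5.053.
So N ≥ 5.053; the smallest integer is N = 6.

6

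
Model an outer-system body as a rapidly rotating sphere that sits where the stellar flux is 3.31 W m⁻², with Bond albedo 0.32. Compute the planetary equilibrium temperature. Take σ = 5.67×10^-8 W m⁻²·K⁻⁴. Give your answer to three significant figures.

Absorbed flux (global mean): S(1−α)/4 = 3.310·0.68/4 = 0.5627 W m⁻².
Balancing against σT⁴: T = (0.5627/5.67×10⁻⁸)^(1/4) = 56.13 K.

56.1 K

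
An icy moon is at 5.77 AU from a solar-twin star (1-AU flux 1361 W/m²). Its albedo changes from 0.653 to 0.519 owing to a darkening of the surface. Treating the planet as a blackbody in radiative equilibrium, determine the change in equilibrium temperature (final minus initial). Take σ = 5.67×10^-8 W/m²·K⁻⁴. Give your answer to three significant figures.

By the inverse-square law, S = 1361/5.77² = 40.88 W/m².
With α = 0.653, T₁ = 88.93 K.
Final:   T₂ = [S(1−0.519)/(4σ)]^(1/4) = 96.49 K.
Change: 96.49 − 88.93 = 7.564 K.

7.56 K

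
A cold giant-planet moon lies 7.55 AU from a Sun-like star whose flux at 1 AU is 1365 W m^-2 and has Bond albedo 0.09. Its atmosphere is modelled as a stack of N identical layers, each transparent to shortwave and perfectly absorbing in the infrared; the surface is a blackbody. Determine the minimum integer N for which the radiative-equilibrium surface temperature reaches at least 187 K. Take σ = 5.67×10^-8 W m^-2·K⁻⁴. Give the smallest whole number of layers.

12

Irradiance scales as 1/d², so S = 1365 W m^-2 × (1/7.55)² = 23.95 W m^-2.
Top-of-atmosphere balance: σT_e⁴ = S(1−α)/4 = 5.448 W m^-2 → T_e = 99.01 K.
Need (N+1)T_e⁴ ≥ T_s⁴, i.e. N+1 ≥ (187/99.01)⁴ = 12.727.
Rounding up, N = 12.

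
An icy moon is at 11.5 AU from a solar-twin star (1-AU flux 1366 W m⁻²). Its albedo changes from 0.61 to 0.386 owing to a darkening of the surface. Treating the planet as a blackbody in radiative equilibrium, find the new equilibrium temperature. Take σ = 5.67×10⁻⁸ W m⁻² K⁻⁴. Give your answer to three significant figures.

Flux at the orbit: S = 1366/(11.5)² = 10.33 W m⁻².
With the new albedo, S(1−α₂)/4 = 1.585 W m⁻², so T₂ = 72.72 K.

72.7 kelvin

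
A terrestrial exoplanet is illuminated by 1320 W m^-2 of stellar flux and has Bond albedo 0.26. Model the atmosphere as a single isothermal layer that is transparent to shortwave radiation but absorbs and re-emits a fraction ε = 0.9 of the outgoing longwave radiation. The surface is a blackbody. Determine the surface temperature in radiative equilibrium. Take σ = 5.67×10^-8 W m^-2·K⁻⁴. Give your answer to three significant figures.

At the top of the atmosphere, σT_e⁴ = S(1−α)/4 = 244.2 W m^-2, giving T_e = 256.2 K.
The surface balance (absorbed SW + ε·downward IR = σT_s⁴) with T_a⁴ = T_s⁴/2 reduces to T_s = T_e·[2/(2−ε)]^¼ = 297.5 K.

297 K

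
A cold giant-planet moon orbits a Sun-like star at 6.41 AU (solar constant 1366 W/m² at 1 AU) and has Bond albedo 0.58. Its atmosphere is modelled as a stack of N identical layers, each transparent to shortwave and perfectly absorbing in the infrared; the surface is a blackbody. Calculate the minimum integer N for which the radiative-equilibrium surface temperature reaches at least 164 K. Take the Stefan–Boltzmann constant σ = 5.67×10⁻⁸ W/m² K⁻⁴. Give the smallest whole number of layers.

Flux at the orbit: S = 1366/(6.41)² = 33.25 W/m².
The effective emission temperature is T_e = [S(1−α)/(4σ)]^¼ = 88.58 K.
Need (N+1)T_e⁴ ≥ T_s⁴, i.e. N+1 ≥ (164/88.58)⁴ = 11.750.
Rounding up, N = 11.

11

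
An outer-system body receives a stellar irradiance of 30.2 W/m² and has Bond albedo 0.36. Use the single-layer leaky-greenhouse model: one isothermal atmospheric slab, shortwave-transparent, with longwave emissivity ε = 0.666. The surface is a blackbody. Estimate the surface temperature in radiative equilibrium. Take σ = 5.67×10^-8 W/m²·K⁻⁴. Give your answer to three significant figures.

At the top of the atmosphere, σT_e⁴ = S(1−α)/4 = 4.832 W/m², giving T_e = 96.08 K.
For a single slab of emissivity ε, T_s⁴ = 2T_e⁴/(2−ε); thus T_s = 96.08·(1.499)^(1/4) = 106.3 K.

106 kelvin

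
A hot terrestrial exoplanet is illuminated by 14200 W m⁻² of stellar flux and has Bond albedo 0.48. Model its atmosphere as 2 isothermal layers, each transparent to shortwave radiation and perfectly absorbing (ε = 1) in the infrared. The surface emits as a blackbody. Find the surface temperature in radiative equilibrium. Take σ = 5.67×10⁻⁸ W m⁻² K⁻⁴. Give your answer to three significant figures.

Top-of-atmosphere balance: σT_e⁴ = S(1−α)/4 = 1846 W m⁻² → T_e = 424.8 K.
With N = 2 opaque layers, T_s = (N+1)^(1/4)·T_e = 3^(1/4)·424.8 = 559.0 K.

559 K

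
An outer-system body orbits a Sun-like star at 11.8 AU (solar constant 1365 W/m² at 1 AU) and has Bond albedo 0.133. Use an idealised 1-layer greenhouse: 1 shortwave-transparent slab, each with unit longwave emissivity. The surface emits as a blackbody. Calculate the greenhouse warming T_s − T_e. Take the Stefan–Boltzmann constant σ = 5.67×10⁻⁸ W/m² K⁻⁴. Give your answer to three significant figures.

By the inverse-square law, S = 1365/11.8² = 9.803 W/m².
Top-of-atmosphere balance: σT_e⁴ = S(1−α)/4 = 2.125 W/m² → T_e = 78.24 K.
T_s = (N+1)^(1/4)·T_e = 93.05 K.
Warming: T_s − T_e = 14.80 K.

14.8 K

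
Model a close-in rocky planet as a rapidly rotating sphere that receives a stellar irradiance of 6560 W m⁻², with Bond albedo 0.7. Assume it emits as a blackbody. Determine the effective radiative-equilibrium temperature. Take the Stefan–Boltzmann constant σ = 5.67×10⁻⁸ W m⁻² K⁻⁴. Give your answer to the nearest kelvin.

305 K

Absorbed flux (global mean): S(1−α)/4 = 6560·0.3/4 = 492.0 W m⁻².
In equilibrium σT⁴ equals this, so T = 305.2 K.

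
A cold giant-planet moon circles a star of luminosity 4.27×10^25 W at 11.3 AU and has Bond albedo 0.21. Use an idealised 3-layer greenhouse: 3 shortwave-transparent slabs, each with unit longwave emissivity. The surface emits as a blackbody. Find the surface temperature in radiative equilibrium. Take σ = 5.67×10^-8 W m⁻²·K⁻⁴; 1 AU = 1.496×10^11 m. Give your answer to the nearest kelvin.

64 K

d = 11.3 × 1.496×10^11 m = 1.690×10^12 m.
S = L/(4πd²) = 1.189 W m⁻².
Top-of-atmosphere balance: σT_e⁴ = S(1−α)/4 = 0.2348 W m⁻² → T_e = 45.11 K.
Layer-by-layer balance gives σT_s⁴ = (N+1)σT_e⁴, so T_s = 4^¼·45.11 = 63.80 K.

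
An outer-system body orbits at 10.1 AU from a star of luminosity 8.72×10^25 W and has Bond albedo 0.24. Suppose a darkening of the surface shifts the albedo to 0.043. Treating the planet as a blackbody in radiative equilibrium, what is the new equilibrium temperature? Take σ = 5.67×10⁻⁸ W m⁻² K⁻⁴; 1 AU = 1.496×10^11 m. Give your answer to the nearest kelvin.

Orbital distance: d = 10.1 AU = 1.511×10^12 m.
Flux at the orbit: S = L/(4πd²) = 8.72×10^25/(4π·(1.51×10^12)²) = 3.039 W m⁻².
T₂ = [S(1−α₂)/(4σ)]^(1/4) = [3.039·0.957/(4σ)]^(1/4) = 59.84 K.

60 K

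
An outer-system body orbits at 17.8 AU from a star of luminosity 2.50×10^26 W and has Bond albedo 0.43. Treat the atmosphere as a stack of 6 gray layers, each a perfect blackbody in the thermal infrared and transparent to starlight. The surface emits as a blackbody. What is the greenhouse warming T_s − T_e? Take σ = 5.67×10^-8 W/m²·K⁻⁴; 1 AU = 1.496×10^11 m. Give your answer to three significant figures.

32.3 K

Orbital distance: d = 17.8 AU = 2.663×10^12 m.
Spreading L over a sphere of radius d: S = 2.50×10^26/(4π·2.66×10^12²) = 2.806 W/m².
Top-of-atmosphere balance: σT_e⁴ = S(1−α)/4 = 0.3998 W/m² → T_e = 51.53 K.
Surface: T_s = (7)^¼·T_e = 83.82 K.
Warming: T_s − T_e = 32.29 K.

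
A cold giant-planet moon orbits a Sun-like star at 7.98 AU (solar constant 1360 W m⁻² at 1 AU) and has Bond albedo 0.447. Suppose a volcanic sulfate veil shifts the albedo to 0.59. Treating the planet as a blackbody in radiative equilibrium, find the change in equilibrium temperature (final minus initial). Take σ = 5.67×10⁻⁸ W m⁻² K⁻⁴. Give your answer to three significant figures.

-6.12 K

Flux at the orbit: S = 1360/(7.98)² = 21.36 W m⁻².
Before: T₁ = [21.36·0.553/(4σ)]^(1/4) = 84.95 K.
After:  T₂ = [21.36·0.41/(4σ)]^(1/4) = 78.83 K.
Change: 78.83 − 84.95 = -6.122 K.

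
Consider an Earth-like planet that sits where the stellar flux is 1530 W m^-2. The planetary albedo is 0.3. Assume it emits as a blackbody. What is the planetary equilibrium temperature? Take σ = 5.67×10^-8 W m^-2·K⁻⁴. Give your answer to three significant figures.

262 K

The planet absorbs (1−α)S over its disc πR² and re-emits over 4πR², so the mean absorbed flux is (1−0.3)·1530/4 = 267.8 W m^-2.
In equilibrium σT⁴ equals this, so T = 262.1 K.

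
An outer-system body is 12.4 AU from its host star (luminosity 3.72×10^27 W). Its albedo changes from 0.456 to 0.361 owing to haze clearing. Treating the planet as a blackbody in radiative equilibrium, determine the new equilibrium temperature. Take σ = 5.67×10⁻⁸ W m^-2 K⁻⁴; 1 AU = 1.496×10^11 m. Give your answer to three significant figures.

125 kelvin

d = 12.4 × 1.496×10^11 m = 1.855×10^12 m.
Spreading L over a sphere of radius d: S = 3.72×10^27/(4π·1.86×10^12²) = 86.03 W m^-2.
New equilibrium: T₂ = [(1−0.361)·86.03/(4σ)]^(1/4) = 124.8 K.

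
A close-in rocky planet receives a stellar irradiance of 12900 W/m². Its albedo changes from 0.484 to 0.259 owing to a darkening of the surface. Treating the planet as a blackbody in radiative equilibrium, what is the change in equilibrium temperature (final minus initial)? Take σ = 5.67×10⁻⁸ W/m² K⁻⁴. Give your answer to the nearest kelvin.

Before: T₁ = [12900·0.516/(4σ)]^(1/4) = 413.9 K.
After:  T₂ = [12900·0.741/(4σ)]^(1/4) = 453.1 K.
ΔT = T₂ − T₁ = 39.19 K.

39 K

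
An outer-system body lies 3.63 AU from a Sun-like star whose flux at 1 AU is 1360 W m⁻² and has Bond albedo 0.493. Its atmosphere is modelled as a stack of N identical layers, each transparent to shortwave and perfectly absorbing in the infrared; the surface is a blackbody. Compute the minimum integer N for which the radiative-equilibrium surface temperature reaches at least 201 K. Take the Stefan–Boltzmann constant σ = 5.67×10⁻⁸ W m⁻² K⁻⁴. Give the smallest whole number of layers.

7

Flux at the orbit: S = 1360/(3.63)² = 103.2 W m⁻².
The effective emission temperature is T_e = [S(1−α)/(4σ)]^¼ = 123.2 K.
Need (N+1)T_e⁴ ≥ T_s⁴, i.e. N+1 ≥ (201/123.2)⁴ = 7.074.
So N ≥ 6.074; the smallest integer is N = 7.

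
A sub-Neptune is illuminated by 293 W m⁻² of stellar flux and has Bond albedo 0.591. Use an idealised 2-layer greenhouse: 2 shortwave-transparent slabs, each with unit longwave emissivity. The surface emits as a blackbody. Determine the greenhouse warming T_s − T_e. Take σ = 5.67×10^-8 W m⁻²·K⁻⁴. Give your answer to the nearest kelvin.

Top-of-atmosphere balance: σT_e⁴ = S(1−α)/4 = 29.96 W m⁻² → T_e = 151.6 K.
T_s = (N+1)^(1/4)·T_e = 199.5 K.
So the greenhouse effect raises the surface by 199.5 − 151.6 = 47.92 K.

48 K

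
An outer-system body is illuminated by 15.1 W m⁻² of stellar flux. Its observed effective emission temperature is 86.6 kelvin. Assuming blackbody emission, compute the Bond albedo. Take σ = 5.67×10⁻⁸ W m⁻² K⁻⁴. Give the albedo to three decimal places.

0.155

Rearranging the radiative balance, α = 1 − 4σT⁴/S.
σT⁴ = 3.189 W m⁻², so 4σT⁴ = 12.76 W m⁻².
1−α = 12.76/15.10 = 0.8448, so α = 0.1552.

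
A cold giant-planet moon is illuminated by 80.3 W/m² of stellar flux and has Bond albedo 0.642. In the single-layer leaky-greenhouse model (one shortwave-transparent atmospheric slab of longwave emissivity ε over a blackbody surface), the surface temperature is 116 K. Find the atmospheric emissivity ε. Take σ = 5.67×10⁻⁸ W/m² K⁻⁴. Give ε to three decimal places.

0.600

First, T_e = [80.30·(1−0.642)/(4σ)]^(1/4) = 106.1 K.
Inverting T_s⁴ = 2T_e⁴/(2−ε): (T_e/T_s)⁴ = 0.7000, so ε = 2(1 − 0.7000) = 0.5999.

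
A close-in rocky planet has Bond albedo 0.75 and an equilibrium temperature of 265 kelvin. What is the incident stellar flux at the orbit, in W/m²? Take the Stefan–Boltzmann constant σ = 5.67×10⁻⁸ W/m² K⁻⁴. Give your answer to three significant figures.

4470 W/m²

From S(1−α)/4 = σT⁴: S = 4σT⁴/(1−α).
The emitted flux is σT⁴ = 279.6 W/m².
So S = 4×279.6/(1−0.75) = 4474 W/m².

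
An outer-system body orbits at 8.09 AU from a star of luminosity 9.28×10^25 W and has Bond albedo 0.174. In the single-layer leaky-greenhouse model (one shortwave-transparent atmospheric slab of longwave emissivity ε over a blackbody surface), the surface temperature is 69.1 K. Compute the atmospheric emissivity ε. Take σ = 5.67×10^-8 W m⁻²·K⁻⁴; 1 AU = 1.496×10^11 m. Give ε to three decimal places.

Orbital distance: d = 8.09 AU = 1.210×10^12 m.
Spreading L over a sphere of radius d: S = 9.28×10^25/(4π·1.21×10^12²) = 5.042 W m⁻².
TOA balance gives T_e = 65.46 K.
Since (2−ε)/2 = (T_e/T_s)⁴ = 0.8054, ε = 0.3892.

0.389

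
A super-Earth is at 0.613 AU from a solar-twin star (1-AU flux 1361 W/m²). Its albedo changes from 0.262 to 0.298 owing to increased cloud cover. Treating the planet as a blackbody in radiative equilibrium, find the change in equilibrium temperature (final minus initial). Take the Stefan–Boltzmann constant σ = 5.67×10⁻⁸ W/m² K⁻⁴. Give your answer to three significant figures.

Irradiance scales as 1/d², so S = 1361 W/m² × (1/0.613)² = 3622 W/m².
With α = 0.262, T₁ = 329.5 K.
With α = 0.298, T₂ = 325.4 K.
Change: 325.4 − 329.5 = -4.094 K.

-4.09 K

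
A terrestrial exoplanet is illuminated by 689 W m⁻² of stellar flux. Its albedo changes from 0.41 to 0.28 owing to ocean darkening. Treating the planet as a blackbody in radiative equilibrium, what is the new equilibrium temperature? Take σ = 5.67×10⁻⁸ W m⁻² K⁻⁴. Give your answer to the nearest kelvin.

216 K

T₂ = [S(1−α₂)/(4σ)]^(1/4) = [689.0·0.72/(4σ)]^(1/4) = 216.3 K.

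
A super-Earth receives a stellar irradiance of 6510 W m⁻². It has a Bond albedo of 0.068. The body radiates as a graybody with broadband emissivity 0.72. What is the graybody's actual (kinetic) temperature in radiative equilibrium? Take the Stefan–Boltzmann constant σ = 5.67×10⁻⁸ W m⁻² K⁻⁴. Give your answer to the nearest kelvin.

439 K

The planet absorbs (1−α)S over its disc πR² and re-emits over 4πR², so the mean absorbed flux is (1−0.068)·6510/4 = 1517 W m⁻².
Equating to εσT⁴ with ε = 0.72: T = (1517/0.72σ)^(1/4) = 439.0 K.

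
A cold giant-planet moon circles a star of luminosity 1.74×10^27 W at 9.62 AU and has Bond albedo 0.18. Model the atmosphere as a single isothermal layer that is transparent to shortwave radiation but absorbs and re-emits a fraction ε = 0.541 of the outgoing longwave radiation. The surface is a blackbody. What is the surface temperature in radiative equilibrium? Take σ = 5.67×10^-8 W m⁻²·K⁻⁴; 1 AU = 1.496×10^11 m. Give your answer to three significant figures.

d = 9.62 × 1.496×10^11 m = 1.439×10^12 m.
S = L/(4πd²) = 66.85 W m⁻².
Effective emission temperature (TOA balance): σT_e⁴ = S(1−α)/4 = 13.71 W m⁻² → T_e = 124.7 K.
Surface balance with a leaky layer gives σT_s⁴ = σT_e⁴·2/(2−ε), so T_s = T_e·[2/(2−0.541)]^(1/4) = 134.9 K.

135 kelvin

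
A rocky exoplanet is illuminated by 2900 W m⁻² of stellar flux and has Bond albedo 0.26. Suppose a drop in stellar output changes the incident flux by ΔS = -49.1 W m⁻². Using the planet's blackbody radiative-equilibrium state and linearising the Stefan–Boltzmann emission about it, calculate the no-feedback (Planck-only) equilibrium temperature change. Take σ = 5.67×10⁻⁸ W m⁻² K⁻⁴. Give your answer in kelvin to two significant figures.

Unperturbed T_e = [2900·(1−0.26)/(4σ)]^¼ = 311.9 K.
TOA radiative forcing: ΔF = (1−α)ΔS/4 = 0.74·(-49.1)/4 = -9.084 W m⁻².
Planck response: λ_P = 4σT_e³ = 4·5.67×10⁻⁸·(311.9)³ = 6.881 W m⁻²/K.
So ΔT₀ = -9.084/6.881 = -1.32 K.

-1.3 kelvin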